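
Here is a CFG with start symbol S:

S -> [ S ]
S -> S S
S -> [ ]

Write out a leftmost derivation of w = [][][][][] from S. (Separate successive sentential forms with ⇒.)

S⇒SS⇒[]S⇒[]SS⇒[]SSS⇒[]SSSS⇒[][]SSS⇒[][][]SS⇒[][][][]S⇒[][][][][]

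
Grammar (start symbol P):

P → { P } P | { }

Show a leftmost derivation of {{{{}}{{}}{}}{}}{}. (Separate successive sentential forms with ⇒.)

P ⇒ {P}P ⇒ {{P}P}P ⇒ {{{P}P}P}P ⇒ {{{{}}P}P}P ⇒ {{{{}}{P}P}P}P ⇒ {{{{}}{{}}P}P}P ⇒ {{{{}}{{}}{}}P}P ⇒ {{{{}}{{}}{}}{}}P ⇒ {{{{}}{{}}{}}{}}{}

P ⇒ {P}P   [P → { P } P]
{P}P ⇒ {{P}P}P   [P → { P } P]
{{P}P}P ⇒ {{{P}P}P}P   [P → { P } P]
{{{P}P}P}P ⇒ {{{{}}P}P}P   [P → { }]
{{{{}}P}P}P ⇒ {{{{}}{P}P}P}P   [P → { P } P]
{{{{}}{P}P}P}P ⇒ {{{{}}{{}}P}P}P   [P → { }]
{{{{}}{{}}P}P}P ⇒ {{{{}}{{}}{}}P}P   [P → { }]
{{{{}}{{}}{}}P}P ⇒ {{{{}}{{}}{}}{}}P   [P → { }]
{{{{}}{{}}{}}{}}P ⇒ {{{{}}{{}}{}}{}}{}   [P → { }]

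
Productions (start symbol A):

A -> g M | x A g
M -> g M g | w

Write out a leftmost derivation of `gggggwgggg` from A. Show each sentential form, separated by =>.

A => gM => ggMg => gggMgg => ggggMggg => gggggMgggg => gggggwgggg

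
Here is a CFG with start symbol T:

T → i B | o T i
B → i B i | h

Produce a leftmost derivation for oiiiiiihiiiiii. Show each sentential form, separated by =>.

T => oTi => oiBi => oiiBii => oiiiBiii => oiiiiBiiii => oiiiiiBiiiii => oiiiiiiBiiiiii => oiiiiiihiiiiii

T => oTi   [T → o T i]
oTi => oiBi   [T → i B]
oiBi => oiiBii   [B → i B i]
oiiBii => oiiiBiii   [B → i B i]
oiiiBiii => oiiiiBiiii   [B → i B i]
oiiiiBiiii => oiiiiiBiiiii   [B → i B i]
oiiiiiBiiiii => oiiiiiiBiiiiii   [B → i B i]
oiiiiiiBiiiiii => oiiiiiihiiiiii   [B → h]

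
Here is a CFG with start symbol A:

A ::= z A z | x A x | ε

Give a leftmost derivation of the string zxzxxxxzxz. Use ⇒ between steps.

A ⇒ zAz ⇒ zxAxz ⇒ zxzAzxz ⇒ zxzxAxzxz ⇒ zxzxxAxxzxz ⇒ zxzxxxxzxz

A ⇒ zAz   [A ::= z A z]
zAz ⇒ zxAxz   [A ::= x A x]
zxAxz ⇒ zxzAzxz   [A ::= z A z]
zxzAzxz ⇒ zxzxAxzxz   [A ::= x A x]
zxzxAxzxz ⇒ zxzxxAxxzxz   [A ::= x A x]
zxzxxAxxzxz ⇒ zxzxxxxzxz   [A ::= ε]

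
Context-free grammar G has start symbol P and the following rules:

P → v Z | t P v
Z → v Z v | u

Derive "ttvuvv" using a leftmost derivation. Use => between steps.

P => tPv   [P → t P v]
tPv => ttPvv   [P → t P v]
ttPvv => ttvZvv   [P → v Z]
ttvZvv => ttvuvv   [Z → u]

P=>tPv=>ttPvv=>ttvZvv=>ttvuvv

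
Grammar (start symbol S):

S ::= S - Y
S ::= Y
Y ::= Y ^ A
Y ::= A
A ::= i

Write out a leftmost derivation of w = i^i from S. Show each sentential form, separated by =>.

S => Y => Y^A => A^A => i^A => i^i

S => Y   [S ::= Y]
Y => Y^A   [Y ::= Y ^ A]
Y^A => A^A   [Y ::= A]
A^A => i^A   [A ::= i]
i^A => i^i   [A ::= i]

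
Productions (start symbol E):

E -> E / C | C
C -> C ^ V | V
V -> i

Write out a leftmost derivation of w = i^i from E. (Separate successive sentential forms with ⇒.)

E⇒C⇒C^V⇒V^V⇒i^V⇒i^i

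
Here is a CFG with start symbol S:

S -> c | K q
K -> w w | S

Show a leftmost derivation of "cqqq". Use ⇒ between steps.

S ⇒ Kq   [S -> K q]
Kq ⇒ Sq   [K -> S]
Sq ⇒ Kqq   [S -> K q]
Kqq ⇒ Sqq   [K -> S]
Sqq ⇒ Kqqq   [S -> K q]
Kqqq ⇒ Sqqq   [K -> S]
Sqqq ⇒ cqqq   [S -> c]

S ⇒ Kq ⇒ Sq ⇒ Kqq ⇒ Sqq ⇒ Kqqq ⇒ Sqqq ⇒ cqqq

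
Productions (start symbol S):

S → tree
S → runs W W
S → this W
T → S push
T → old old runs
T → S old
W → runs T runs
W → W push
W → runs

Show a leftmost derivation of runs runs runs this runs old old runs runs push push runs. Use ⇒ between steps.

S ⇒ runs W W   [S → runs W W]
runs W W ⇒ runs runs W   [W → runs]
runs runs W ⇒ runs runs runs T runs   [W → runs T runs]
runs runs runs T runs ⇒ runs runs runs S push runs   [T → S push]
runs runs runs S push runs ⇒ runs runs runs this W push runs   [S → this W]
runs runs runs this W push runs ⇒ runs runs runs this W push push runs   [W → W push]
runs runs runs this W push push runs ⇒ runs runs runs this runs T runs push push runs   [W → runs T runs]
runs runs runs this runs T runs push push runs ⇒ runs runs runs this runs old old runs runs push push runs   [T → old old runs]

S ⇒ runs W W ⇒ runs runs W ⇒ runs runs runs T runs ⇒ runs runs runs S push runs ⇒ runs runs runs this W push runs ⇒ runs runs runs this W push push runs ⇒ runs runs runs this runs T runs push push runs ⇒ runs runs runs this runs old old runs runs push push runs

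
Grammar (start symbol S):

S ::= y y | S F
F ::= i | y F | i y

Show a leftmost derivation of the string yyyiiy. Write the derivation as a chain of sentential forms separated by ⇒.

S ⇒ SF ⇒ SFF ⇒ yyFF ⇒ yyyFF ⇒ yyyiF ⇒ yyyiiy

S ⇒ SF   [S ::= S F]
SF ⇒ SFF   [S ::= S F]
SFF ⇒ yyFF   [S ::= y y]
yyFF ⇒ yyyFF   [F ::= y F]
yyyFF ⇒ yyyiF   [F ::= i]
yyyiF ⇒ yyyiiy   [F ::= i y]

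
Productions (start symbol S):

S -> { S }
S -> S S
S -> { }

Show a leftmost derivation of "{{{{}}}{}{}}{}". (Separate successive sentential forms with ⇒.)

S ⇒ SS   [S -> S S]
SS ⇒ {S}S   [S -> { S }]
{S}S ⇒ {SS}S   [S -> S S]
{SS}S ⇒ {SSS}S   [S -> S S]
{SSS}S ⇒ {{S}SS}S   [S -> { S }]
{{S}SS}S ⇒ {{{S}}SS}S   [S -> { S }]
{{{S}}SS}S ⇒ {{{{}}}SS}S   [S -> { }]
{{{{}}}SS}S ⇒ {{{{}}}{}S}S   [S -> { }]
{{{{}}}{}S}S ⇒ {{{{}}}{}{}}S   [S -> { }]
{{{{}}}{}{}}S ⇒ {{{{}}}{}{}}{}   [S -> { }]

S ⇒ SS ⇒ {S}S ⇒ {SS}S ⇒ {SSS}S ⇒ {{S}SS}S ⇒ {{{S}}SS}S ⇒ {{{{}}}SS}S ⇒ {{{{}}}{}S}S ⇒ {{{{}}}{}{}}S ⇒ {{{{}}}{}{}}{}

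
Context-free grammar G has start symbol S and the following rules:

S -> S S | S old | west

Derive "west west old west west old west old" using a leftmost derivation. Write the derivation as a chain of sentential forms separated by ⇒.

S ⇒ S old ⇒ S S old ⇒ west S old ⇒ west S S old ⇒ west S old S old ⇒ west west old S old ⇒ west west old S S old ⇒ west west old S old S old ⇒ west west old S S old S old ⇒ west west old west S old S old ⇒ west west old west west old S old ⇒ west west old west west old west old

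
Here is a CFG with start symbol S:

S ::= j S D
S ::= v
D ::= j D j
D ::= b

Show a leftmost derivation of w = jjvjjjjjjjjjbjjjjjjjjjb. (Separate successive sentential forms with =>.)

S => jSD   [S ::= j S D]
jSD => jjSDD   [S ::= j S D]
jjSDD => jjvDD   [S ::= v]
jjvDD => jjvjDjD   [D ::= j D j]
jjvjDjD => jjvjjDjjD   [D ::= j D j]
jjvjjDjjD => jjvjjjDjjjD   [D ::= j D j]
jjvjjjDjjjD => jjvjjjjDjjjjD   [D ::= j D j]
jjvjjjjDjjjjD => jjvjjjjjDjjjjjD   [D ::= j D j]
jjvjjjjjDjjjjjD => jjvjjjjjjDjjjjjjD   [D ::= j D j]
jjvjjjjjjDjjjjjjD => jjvjjjjjjjDjjjjjjjD   [D ::= j D j]
jjvjjjjjjjDjjjjjjjD => jjvjjjjjjjjDjjjjjjjjD   [D ::= j D j]
jjvjjjjjjjjDjjjjjjjjD => jjvjjjjjjjjjDjjjjjjjjjD   [D ::= j D j]
jjvjjjjjjjjjDjjjjjjjjjD => jjvjjjjjjjjjbjjjjjjjjjD   [D ::= b]
jjvjjjjjjjjjbjjjjjjjjjD => jjvjjjjjjjjjbjjjjjjjjjb   [D ::= b]

S => jSD => jjSDD => jjvDD => jjvjDjD => jjvjjDjjD => jjvjjjDjjjD => jjvjjjjDjjjjD => jjvjjjjjDjjjjjD => jjvjjjjjjDjjjjjjD => jjvjjjjjjjDjjjjjjjD => jjvjjjjjjjjDjjjjjjjjD => jjvjjjjjjjjjDjjjjjjjjjD => jjvjjjjjjjjjbjjjjjjjjjD => jjvjjjjjjjjjbjjjjjjjjjb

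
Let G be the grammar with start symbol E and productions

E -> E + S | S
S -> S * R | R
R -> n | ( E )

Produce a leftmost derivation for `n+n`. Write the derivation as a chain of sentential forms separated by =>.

E => E+S   [E -> E + S]
E+S => S+S   [E -> S]
S+S => R+S   [S -> R]
R+S => n+S   [R -> n]
n+S => n+R   [S -> R]
n+R => n+n   [R -> n]

E=>E+S=>S+S=>R+S=>n+S=>n+R=>n+n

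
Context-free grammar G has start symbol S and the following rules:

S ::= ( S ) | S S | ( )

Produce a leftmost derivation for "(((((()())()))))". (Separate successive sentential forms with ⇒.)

S ⇒ (S) ⇒ ((S)) ⇒ (((S))) ⇒ ((((S)))) ⇒ ((((SS)))) ⇒ (((((S)S)))) ⇒ (((((SS)S)))) ⇒ (((((()S)S)))) ⇒ (((((()())S)))) ⇒ (((((()())()))))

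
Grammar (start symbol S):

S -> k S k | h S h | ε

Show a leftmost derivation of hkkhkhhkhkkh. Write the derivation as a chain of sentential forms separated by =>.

S=>hSh=>hkSkh=>hkkSkkh=>hkkhShkkh=>hkkhkSkhkkh=>hkkhkhShkhkkh=>hkkhkhhkhkkh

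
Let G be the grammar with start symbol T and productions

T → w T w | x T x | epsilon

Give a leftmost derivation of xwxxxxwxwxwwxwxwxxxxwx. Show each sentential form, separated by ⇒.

T ⇒ xTx   [T → x T x]
xTx ⇒ xwTwx   [T → w T w]
xwTwx ⇒ xwxTxwx   [T → x T x]
xwxTxwx ⇒ xwxxTxxwx   [T → x T x]
xwxxTxxwx ⇒ xwxxxTxxxwx   [T → x T x]
xwxxxTxxxwx ⇒ xwxxxxTxxxxwx   [T → x T x]
xwxxxxTxxxxwx ⇒ xwxxxxwTwxxxxwx   [T → w T w]
xwxxxxwTwxxxxwx ⇒ xwxxxxwxTxwxxxxwx   [T → x T x]
xwxxxxwxTxwxxxxwx ⇒ xwxxxxwxwTwxwxxxxwx   [T → w T w]
xwxxxxwxwTwxwxxxxwx ⇒ xwxxxxwxwxTxwxwxxxxwx   [T → x T x]
xwxxxxwxwxTxwxwxxxxwx ⇒ xwxxxxwxwxwTwxwxwxxxxwx   [T → w T w]
xwxxxxwxwxwTwxwxwxxxxwx ⇒ xwxxxxwxwxwwxwxwxxxxwx   [T → epsilon]

T ⇒ xTx ⇒ xwTwx ⇒ xwxTxwx ⇒ xwxxTxxwx ⇒ xwxxxTxxxwx ⇒ xwxxxxTxxxxwx ⇒ xwxxxxwTwxxxxwx ⇒ xwxxxxwxTxwxxxxwx ⇒ xwxxxxwxwTwxwxxxxwx ⇒ xwxxxxwxwxTxwxwxxxxwx ⇒ xwxxxxwxwxwTwxwxwxxxxwx ⇒ xwxxxxwxwxwwxwxwxxxxwx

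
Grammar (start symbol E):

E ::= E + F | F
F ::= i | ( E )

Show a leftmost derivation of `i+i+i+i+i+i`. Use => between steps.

E => E+F => E+F+F => E+F+F+F => E+F+F+F+F => E+F+F+F+F+F => F+F+F+F+F+F => i+F+F+F+F+F => i+i+F+F+F+F => i+i+i+F+F+F => i+i+i+i+F+F => i+i+i+i+i+F => i+i+i+i+i+i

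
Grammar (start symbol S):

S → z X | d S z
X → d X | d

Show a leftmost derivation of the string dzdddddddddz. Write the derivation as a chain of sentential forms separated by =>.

S => dSz => dzXz => dzdXz => dzddXz => dzdddXz => dzddddXz => dzdddddXz => dzddddddXz => dzdddddddXz => dzddddddddXz => dzdddddddddz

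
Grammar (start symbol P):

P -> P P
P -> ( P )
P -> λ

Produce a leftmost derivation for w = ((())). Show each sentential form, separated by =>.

P=>(P)=>(PP)=>(PPP)=>((P)PP)=>((PP)PP)=>(((P)P)PP)=>((()P)PP)=>((())PP)=>((())P)=>((()))

P => (P)   [P -> ( P )]
(P) => (PP)   [P -> P P]
(PP) => (PPP)   [P -> P P]
(PPP) => ((P)PP)   [P -> ( P )]
((P)PP) => ((PP)PP)   [P -> P P]
((PP)PP) => (((P)P)PP)   [P -> ( P )]
(((P)P)PP) => ((()P)PP)   [P -> λ]
((()P)PP) => ((())PP)   [P -> λ]
((())PP) => ((())P)   [P -> λ]
((())P) => ((()))   [P -> λ]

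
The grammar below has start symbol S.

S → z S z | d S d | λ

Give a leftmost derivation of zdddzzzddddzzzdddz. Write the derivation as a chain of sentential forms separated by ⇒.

S ⇒ zSz   [S → z S z]
zSz ⇒ zdSdz   [S → d S d]
zdSdz ⇒ zddSddz   [S → d S d]
zddSddz ⇒ zdddSdddz   [S → d S d]
zdddSdddz ⇒ zdddzSzdddz   [S → z S z]
zdddzSzdddz ⇒ zdddzzSzzdddz   [S → z S z]
zdddzzSzzdddz ⇒ zdddzzzSzzzdddz   [S → z S z]
zdddzzzSzzzdddz ⇒ zdddzzzdSdzzzdddz   [S → d S d]
zdddzzzdSdzzzdddz ⇒ zdddzzzddSddzzzdddz   [S → d S d]
zdddzzzddSddzzzdddz ⇒ zdddzzzddddzzzdddz   [S → λ]

S⇒zSz⇒zdSdz⇒zddSddz⇒zdddSdddz⇒zdddzSzdddz⇒zdddzzSzzdddz⇒zdddzzzSzzzdddz⇒zdddzzzdSdzzzdddz⇒zdddzzzddSddzzzdddz⇒zdddzzzddddzzzdddz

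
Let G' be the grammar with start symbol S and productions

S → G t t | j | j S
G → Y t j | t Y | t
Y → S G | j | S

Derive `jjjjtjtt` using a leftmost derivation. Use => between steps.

S => jS => jjS => jjjS => jjjGtt => jjjYtjtt => jjjjtjtt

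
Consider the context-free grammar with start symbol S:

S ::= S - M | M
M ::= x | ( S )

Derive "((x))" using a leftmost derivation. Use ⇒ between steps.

S ⇒ M   [S ::= M]
M ⇒ (S)   [M ::= ( S )]
(S) ⇒ (M)   [S ::= M]
(M) ⇒ ((S))   [M ::= ( S )]
((S)) ⇒ ((M))   [S ::= M]
((M)) ⇒ ((x))   [M ::= x]

S ⇒ M ⇒ (S) ⇒ (M) ⇒ ((S)) ⇒ ((M)) ⇒ ((x))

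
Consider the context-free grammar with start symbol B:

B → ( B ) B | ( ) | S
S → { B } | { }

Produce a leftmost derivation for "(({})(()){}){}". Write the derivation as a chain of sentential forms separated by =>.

B => (B)B   [B → ( B ) B]
(B)B => ((B)B)B   [B → ( B ) B]
((B)B)B => ((S)B)B   [B → S]
((S)B)B => (({})B)B   [S → { }]
(({})B)B => (({})(B)B)B   [B → ( B ) B]
(({})(B)B)B => (({})(())B)B   [B → ( )]
(({})(())B)B => (({})(())S)B   [B → S]
(({})(())S)B => (({})(()){})B   [S → { }]
(({})(()){})B => (({})(()){})S   [B → S]
(({})(()){})S => (({})(()){}){}   [S → { }]

B => (B)B => ((B)B)B => ((S)B)B => (({})B)B => (({})(B)B)B => (({})(())B)B => (({})(())S)B => (({})(()){})B => (({})(()){})S => (({})(()){}){}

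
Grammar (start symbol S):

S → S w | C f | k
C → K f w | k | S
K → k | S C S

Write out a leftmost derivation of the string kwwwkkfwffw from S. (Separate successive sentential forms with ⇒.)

S ⇒ Sw   [S → S w]
Sw ⇒ Cfw   [S → C f]
Cfw ⇒ Sfw   [C → S]
Sfw ⇒ Cffw   [S → C f]
Cffw ⇒ Kfwffw   [C → K f w]
Kfwffw ⇒ SCSfwffw   [K → S C S]
SCSfwffw ⇒ SwCSfwffw   [S → S w]
SwCSfwffw ⇒ SwwCSfwffw   [S → S w]
SwwCSfwffw ⇒ SwwwCSfwffw   [S → S w]
SwwwCSfwffw ⇒ kwwwCSfwffw   [S → k]
kwwwCSfwffw ⇒ kwwwkSfwffw   [C → k]
kwwwkSfwffw ⇒ kwwwkkfwffw   [S → k]

S ⇒ Sw ⇒ Cfw ⇒ Sfw ⇒ Cffw ⇒ Kfwffw ⇒ SCSfwffw ⇒ SwCSfwffw ⇒ SwwCSfwffw ⇒ SwwwCSfwffw ⇒ kwwwCSfwffw ⇒ kwwwkSfwffw ⇒ kwwwkkfwffw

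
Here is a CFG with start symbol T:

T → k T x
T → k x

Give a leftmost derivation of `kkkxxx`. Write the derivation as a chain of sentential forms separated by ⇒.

T⇒kTx⇒kkTxx⇒kkkxxx

T ⇒ kTx   [T → k T x]
kTx ⇒ kkTxx   [T → k T x]
kkTxx ⇒ kkkxxx   [T → k x]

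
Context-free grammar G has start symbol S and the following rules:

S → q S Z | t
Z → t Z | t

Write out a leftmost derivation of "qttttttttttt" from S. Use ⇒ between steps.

S⇒qSZ⇒qtZ⇒qttZ⇒qtttZ⇒qttttZ⇒qtttttZ⇒qttttttZ⇒qtttttttZ⇒qttttttttZ⇒qtttttttttZ⇒qttttttttttZ⇒qttttttttttt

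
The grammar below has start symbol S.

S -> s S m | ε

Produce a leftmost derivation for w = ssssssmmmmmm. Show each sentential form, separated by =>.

S => sSm => ssSmm => sssSmmm => ssssSmmmm => sssssSmmmmm => ssssssSmmmmmm => ssssssmmmmmm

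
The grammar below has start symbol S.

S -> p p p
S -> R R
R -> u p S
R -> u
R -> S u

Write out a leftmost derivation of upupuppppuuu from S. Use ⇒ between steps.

S⇒RR⇒upSR⇒upRRR⇒upupSRR⇒upupRRRR⇒upupupSRRR⇒upupuppppRRR⇒upupuppppuRR⇒upupuppppuuR⇒upupuppppuuu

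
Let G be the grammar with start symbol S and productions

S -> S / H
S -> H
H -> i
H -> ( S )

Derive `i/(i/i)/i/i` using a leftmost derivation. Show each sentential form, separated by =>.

S => S/H   [S -> S / H]
S/H => S/H/H   [S -> S / H]
S/H/H => S/H/H/H   [S -> S / H]
S/H/H/H => H/H/H/H   [S -> H]
H/H/H/H => i/H/H/H   [H -> i]
i/H/H/H => i/(S)/H/H   [H -> ( S )]
i/(S)/H/H => i/(S/H)/H/H   [S -> S / H]
i/(S/H)/H/H => i/(H/H)/H/H   [S -> H]
i/(H/H)/H/H => i/(i/H)/H/H   [H -> i]
i/(i/H)/H/H => i/(i/i)/H/H   [H -> i]
i/(i/i)/H/H => i/(i/i)/i/H   [H -> i]
i/(i/i)/i/H => i/(i/i)/i/i   [H -> i]

S => S/H => S/H/H => S/H/H/H => H/H/H/H => i/H/H/H => i/(S)/H/H => i/(S/H)/H/H => i/(H/H)/H/H => i/(i/H)/H/H => i/(i/i)/H/H => i/(i/i)/i/H => i/(i/i)/i/i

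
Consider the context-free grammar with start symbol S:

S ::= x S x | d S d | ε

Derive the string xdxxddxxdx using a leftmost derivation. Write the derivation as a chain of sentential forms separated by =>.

S => xSx   [S ::= x S x]
xSx => xdSdx   [S ::= d S d]
xdSdx => xdxSxdx   [S ::= x S x]
xdxSxdx => xdxxSxxdx   [S ::= x S x]
xdxxSxxdx => xdxxdSdxxdx   [S ::= d S d]
xdxxdSdxxdx => xdxxddxxdx   [S ::= ε]

S => xSx => xdSdx => xdxSxdx => xdxxSxxdx => xdxxdSdxxdx => xdxxddxxdx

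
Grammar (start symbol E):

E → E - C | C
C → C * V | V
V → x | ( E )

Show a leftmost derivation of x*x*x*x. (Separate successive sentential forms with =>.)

E => C => C*V => C*V*V => C*V*V*V => V*V*V*V => x*V*V*V => x*x*V*V => x*x*x*V => x*x*x*x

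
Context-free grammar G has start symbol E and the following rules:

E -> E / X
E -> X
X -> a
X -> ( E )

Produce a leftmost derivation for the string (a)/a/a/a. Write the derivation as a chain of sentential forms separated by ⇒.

E ⇒ E/X   [E -> E / X]
E/X ⇒ E/X/X   [E -> E / X]
E/X/X ⇒ E/X/X/X   [E -> E / X]
E/X/X/X ⇒ X/X/X/X   [E -> X]
X/X/X/X ⇒ (E)/X/X/X   [X -> ( E )]
(E)/X/X/X ⇒ (X)/X/X/X   [E -> X]
(X)/X/X/X ⇒ (a)/X/X/X   [X -> a]
(a)/X/X/X ⇒ (a)/a/X/X   [X -> a]
(a)/a/X/X ⇒ (a)/a/a/X   [X -> a]
(a)/a/a/X ⇒ (a)/a/a/a   [X -> a]

E ⇒ E/X ⇒ E/X/X ⇒ E/X/X/X ⇒ X/X/X/X ⇒ (E)/X/X/X ⇒ (X)/X/X/X ⇒ (a)/X/X/X ⇒ (a)/a/X/X ⇒ (a)/a/a/X ⇒ (a)/a/a/a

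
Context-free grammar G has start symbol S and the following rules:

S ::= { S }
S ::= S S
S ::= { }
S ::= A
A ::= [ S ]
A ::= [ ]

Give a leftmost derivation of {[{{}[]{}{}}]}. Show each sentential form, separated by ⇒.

S ⇒ {S} ⇒ {A} ⇒ {[S]} ⇒ {[{S}]} ⇒ {[{SS}]} ⇒ {[{SSS}]} ⇒ {[{{}SS}]} ⇒ {[{{}SSS}]} ⇒ {[{{}ASS}]} ⇒ {[{{}[]SS}]} ⇒ {[{{}[]{}S}]} ⇒ {[{{}[]{}{}}]}

S ⇒ {S}   [S ::= { S }]
{S} ⇒ {A}   [S ::= A]
{A} ⇒ {[S]}   [A ::= [ S ]]
{[S]} ⇒ {[{S}]}   [S ::= { S }]
{[{S}]} ⇒ {[{SS}]}   [S ::= S S]
{[{SS}]} ⇒ {[{SSS}]}   [S ::= S S]
{[{SSS}]} ⇒ {[{{}SS}]}   [S ::= { }]
{[{{}SS}]} ⇒ {[{{}SSS}]}   [S ::= S S]
{[{{}SSS}]} ⇒ {[{{}ASS}]}   [S ::= A]
{[{{}ASS}]} ⇒ {[{{}[]SS}]}   [A ::= [ ]]
{[{{}[]SS}]} ⇒ {[{{}[]{}S}]}   [S ::= { }]
{[{{}[]{}S}]} ⇒ {[{{}[]{}{}}]}   [S ::= { }]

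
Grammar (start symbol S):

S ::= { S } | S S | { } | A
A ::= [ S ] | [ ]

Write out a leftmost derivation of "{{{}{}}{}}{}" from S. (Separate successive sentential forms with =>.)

S=>SS=>{S}S=>{SS}S=>{{S}S}S=>{{SS}S}S=>{{{}S}S}S=>{{{}{}}S}S=>{{{}{}}{}}S=>{{{}{}}{}}{}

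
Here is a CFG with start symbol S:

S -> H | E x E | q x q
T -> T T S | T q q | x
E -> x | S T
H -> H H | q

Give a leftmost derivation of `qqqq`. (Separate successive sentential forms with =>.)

S => H => HH => qH => qHH => qqH => qqHH => qqqH => qqqq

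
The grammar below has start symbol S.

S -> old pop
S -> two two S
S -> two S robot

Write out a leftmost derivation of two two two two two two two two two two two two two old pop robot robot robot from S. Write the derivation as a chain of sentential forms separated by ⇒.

S ⇒ two two S ⇒ two two two two S ⇒ two two two two two S robot ⇒ two two two two two two two S robot ⇒ two two two two two two two two S robot robot ⇒ two two two two two two two two two two S robot robot ⇒ two two two two two two two two two two two two S robot robot ⇒ two two two two two two two two two two two two two S robot robot robot ⇒ two two two two two two two two two two two two two old pop robot robot robot

S ⇒ two two S   [S -> two two S]
two two S ⇒ two two two two S   [S -> two two S]
two two two two S ⇒ two two two two two S robot   [S -> two S robot]
two two two two two S robot ⇒ two two two two two two two S robot   [S -> two two S]
two two two two two two two S robot ⇒ two two two two two two two two S robot robot   [S -> two S robot]
two two two two two two two two S robot robot ⇒ two two two two two two two two two two S robot robot   [S -> two two S]
two two two two two two two two two two S robot robot ⇒ two two two two two two two two two two two two S robot robot   [S -> two two S]
two two two two two two two two two two two two S robot robot ⇒ two two two two two two two two two two two two two S robot robot robot   [S -> two S robot]
two two two two two two two two two two two two two S robot robot robot ⇒ two two two two two two two two two two two two two old pop robot robot robot   [S -> old pop]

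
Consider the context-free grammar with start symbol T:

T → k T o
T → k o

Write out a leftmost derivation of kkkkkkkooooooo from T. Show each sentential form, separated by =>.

T=>kTo=>kkToo=>kkkTooo=>kkkkToooo=>kkkkkTooooo=>kkkkkkToooooo=>kkkkkkkooooooo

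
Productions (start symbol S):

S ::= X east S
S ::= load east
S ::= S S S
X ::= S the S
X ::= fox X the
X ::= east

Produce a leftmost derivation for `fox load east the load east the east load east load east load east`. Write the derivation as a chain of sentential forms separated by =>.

S => S S S => X east S S S => fox X the east S S S => fox S the S the east S S S => fox load east the S the east S S S => fox load east the load east the east S S S => fox load east the load east the east load east S S => fox load east the load east the east load east load east S => fox load east the load east the east load east load east load east

S => S S S   [S ::= S S S]
S S S => X east S S S   [S ::= X east S]
X east S S S => fox X the east S S S   [X ::= fox X the]
fox X the east S S S => fox S the S the east S S S   [X ::= S the S]
fox S the S the east S S S => fox load east the S the east S S S   [S ::= load east]
fox load east the S the east S S S => fox load east the load east the east S S S   [S ::= load east]
fox load east the load east the east S S S => fox load east the load east the east load east S S   [S ::= load east]
fox load east the load east the east load east S S => fox load east the load east the east load east load east S   [S ::= load east]
fox load east the load east the east load east load east S => fox load east the load east the east load east load east load east   [S ::= load east]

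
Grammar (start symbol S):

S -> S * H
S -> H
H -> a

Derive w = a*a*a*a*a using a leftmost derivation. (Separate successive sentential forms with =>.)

S => S*H   [S -> S * H]
S*H => S*H*H   [S -> S * H]
S*H*H => S*H*H*H   [S -> S * H]
S*H*H*H => S*H*H*H*H   [S -> S * H]
S*H*H*H*H => H*H*H*H*H   [S -> H]
H*H*H*H*H => a*H*H*H*H   [H -> a]
a*H*H*H*H => a*a*H*H*H   [H -> a]
a*a*H*H*H => a*a*a*H*H   [H -> a]
a*a*a*H*H => a*a*a*a*H   [H -> a]
a*a*a*a*H => a*a*a*a*a   [H -> a]

S=>S*H=>S*H*H=>S*H*H*H=>S*H*H*H*H=>H*H*H*H*H=>a*H*H*H*H=>a*a*H*H*H=>a*a*a*H*H=>a*a*a*a*H=>a*a*a*a*a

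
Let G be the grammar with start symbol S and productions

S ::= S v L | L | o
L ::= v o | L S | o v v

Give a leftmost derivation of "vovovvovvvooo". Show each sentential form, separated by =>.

S => SvL   [S ::= S v L]
SvL => LvL   [S ::= L]
LvL => vovL   [L ::= v o]
vovL => vovLS   [L ::= L S]
vovLS => vovovvS   [L ::= o v v]
vovovvS => vovovvL   [S ::= L]
vovovvL => vovovvLS   [L ::= L S]
vovovvLS => vovovvLSS   [L ::= L S]
vovovvLSS => vovovvLSSS   [L ::= L S]
vovovvLSSS => vovovvovvSSS   [L ::= o v v]
vovovvovvSSS => vovovvovvLSS   [S ::= L]
vovovvovvLSS => vovovvovvvoSS   [L ::= v o]
vovovvovvvoSS => vovovvovvvooS   [S ::= o]
vovovvovvvooS => vovovvovvvooo   [S ::= o]

S => SvL => LvL => vovL => vovLS => vovovvS => vovovvL => vovovvLS => vovovvLSS => vovovvLSSS => vovovvovvSSS => vovovvovvLSS => vovovvovvvoSS => vovovvovvvooS => vovovvovvvooo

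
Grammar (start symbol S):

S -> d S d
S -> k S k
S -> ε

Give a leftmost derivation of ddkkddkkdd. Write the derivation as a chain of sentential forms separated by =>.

S => dSd   [S -> d S d]
dSd => ddSdd   [S -> d S d]
ddSdd => ddkSkdd   [S -> k S k]
ddkSkdd => ddkkSkkdd   [S -> k S k]
ddkkSkkdd => ddkkdSdkkdd   [S -> d S d]
ddkkdSdkkdd => ddkkddkkdd   [S -> ε]

S => dSd => ddSdd => ddkSkdd => ddkkSkkdd => ddkkdSdkkdd => ddkkddkkdd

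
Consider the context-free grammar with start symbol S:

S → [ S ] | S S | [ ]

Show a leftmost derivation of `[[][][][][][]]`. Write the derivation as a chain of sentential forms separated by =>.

S=>[S]=>[SS]=>[[]S]=>[[]SS]=>[[]SSS]=>[[]SSSS]=>[[]SSSSS]=>[[][]SSSS]=>[[][][]SSS]=>[[][][][]SS]=>[[][][][][]S]=>[[][][][][][]]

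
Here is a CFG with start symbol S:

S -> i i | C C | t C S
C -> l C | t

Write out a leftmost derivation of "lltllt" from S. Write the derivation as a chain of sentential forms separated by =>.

S=>CC=>lCC=>llCC=>lltC=>lltlC=>lltllC=>lltllt

S => CC   [S -> C C]
CC => lCC   [C -> l C]
lCC => llCC   [C -> l C]
llCC => lltC   [C -> t]
lltC => lltlC   [C -> l C]
lltlC => lltllC   [C -> l C]
lltllC => lltllt   [C -> t]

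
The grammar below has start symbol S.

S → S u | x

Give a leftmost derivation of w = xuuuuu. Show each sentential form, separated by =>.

S => Su   [S → S u]
Su => Suu   [S → S u]
Suu => Suuu   [S → S u]
Suuu => Suuuu   [S → S u]
Suuuu => Suuuuu   [S → S u]
Suuuuu => xuuuuu   [S → x]

S=>Su=>Suu=>Suuu=>Suuuu=>Suuuuu=>xuuuuu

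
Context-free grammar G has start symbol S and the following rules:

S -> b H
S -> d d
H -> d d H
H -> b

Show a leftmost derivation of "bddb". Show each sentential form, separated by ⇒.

S⇒bH⇒bddH⇒bddb

S ⇒ bH   [S -> b H]
bH ⇒ bddH   [H -> d d H]
bddH ⇒ bddb   [H -> b]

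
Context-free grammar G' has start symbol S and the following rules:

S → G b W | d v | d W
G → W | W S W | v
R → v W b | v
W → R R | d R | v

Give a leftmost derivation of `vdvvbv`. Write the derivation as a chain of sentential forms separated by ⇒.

S ⇒ GbW   [S → G b W]
GbW ⇒ WSWbW   [G → W S W]
WSWbW ⇒ vSWbW   [W → v]
vSWbW ⇒ vdvWbW   [S → d v]
vdvWbW ⇒ vdvvbW   [W → v]
vdvvbW ⇒ vdvvbv   [W → v]

S ⇒ GbW ⇒ WSWbW ⇒ vSWbW ⇒ vdvWbW ⇒ vdvvbW ⇒ vdvvbv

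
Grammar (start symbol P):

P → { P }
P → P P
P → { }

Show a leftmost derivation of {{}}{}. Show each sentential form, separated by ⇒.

P ⇒ PP   [P → P P]
PP ⇒ {P}P   [P → { P }]
{P}P ⇒ {{}}P   [P → { }]
{{}}P ⇒ {{}}{}   [P → { }]

P ⇒ PP ⇒ {P}P ⇒ {{}}P ⇒ {{}}{}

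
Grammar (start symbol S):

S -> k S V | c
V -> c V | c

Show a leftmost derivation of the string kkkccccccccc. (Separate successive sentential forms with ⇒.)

S ⇒ kSV ⇒ kkSVV ⇒ kkkSVVV ⇒ kkkcVVV ⇒ kkkccVVV ⇒ kkkcccVVV ⇒ kkkccccVVV ⇒ kkkcccccVV ⇒ kkkccccccVV ⇒ kkkcccccccVV ⇒ kkkccccccccV ⇒ kkkccccccccc

S ⇒ kSV   [S -> k S V]
kSV ⇒ kkSVV   [S -> k S V]
kkSVV ⇒ kkkSVVV   [S -> k S V]
kkkSVVV ⇒ kkkcVVV   [S -> c]
kkkcVVV ⇒ kkkccVVV   [V -> c V]
kkkccVVV ⇒ kkkcccVVV   [V -> c V]
kkkcccVVV ⇒ kkkccccVVV   [V -> c V]
kkkccccVVV ⇒ kkkcccccVV   [V -> c]
kkkcccccVV ⇒ kkkccccccVV   [V -> c V]
kkkccccccVV ⇒ kkkcccccccVV   [V -> c V]
kkkcccccccVV ⇒ kkkccccccccV   [V -> c]
kkkccccccccV ⇒ kkkccccccccc   [V -> c]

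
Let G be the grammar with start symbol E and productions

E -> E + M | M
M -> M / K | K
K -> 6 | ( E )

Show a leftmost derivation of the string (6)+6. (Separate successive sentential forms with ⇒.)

E ⇒ E+M   [E -> E + M]
E+M ⇒ M+M   [E -> M]
M+M ⇒ K+M   [M -> K]
K+M ⇒ (E)+M   [K -> ( E )]
(E)+M ⇒ (M)+M   [E -> M]
(M)+M ⇒ (K)+M   [M -> K]
(K)+M ⇒ (6)+M   [K -> 6]
(6)+M ⇒ (6)+K   [M -> K]
(6)+K ⇒ (6)+6   [K -> 6]

E ⇒ E+M ⇒ M+M ⇒ K+M ⇒ (E)+M ⇒ (M)+M ⇒ (K)+M ⇒ (6)+M ⇒ (6)+K ⇒ (6)+6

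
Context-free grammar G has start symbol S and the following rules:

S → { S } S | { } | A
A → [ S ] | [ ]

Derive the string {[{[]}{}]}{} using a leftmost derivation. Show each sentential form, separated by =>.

S=>{S}S=>{A}S=>{[S]}S=>{[{S}S]}S=>{[{A}S]}S=>{[{[]}S]}S=>{[{[]}{}]}S=>{[{[]}{}]}{}

S => {S}S   [S → { S } S]
{S}S => {A}S   [S → A]
{A}S => {[S]}S   [A → [ S ]]
{[S]}S => {[{S}S]}S   [S → { S } S]
{[{S}S]}S => {[{A}S]}S   [S → A]
{[{A}S]}S => {[{[]}S]}S   [A → [ ]]
{[{[]}S]}S => {[{[]}{}]}S   [S → { }]
{[{[]}{}]}S => {[{[]}{}]}{}   [S → { }]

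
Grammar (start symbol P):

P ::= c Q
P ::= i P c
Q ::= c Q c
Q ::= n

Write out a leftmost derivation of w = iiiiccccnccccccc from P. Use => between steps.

P => iPc   [P ::= i P c]
iPc => iiPcc   [P ::= i P c]
iiPcc => iiiPccc   [P ::= i P c]
iiiPccc => iiiiPcccc   [P ::= i P c]
iiiiPcccc => iiiicQcccc   [P ::= c Q]
iiiicQcccc => iiiiccQccccc   [Q ::= c Q c]
iiiiccQccccc => iiiicccQcccccc   [Q ::= c Q c]
iiiicccQcccccc => iiiiccccQccccccc   [Q ::= c Q c]
iiiiccccQccccccc => iiiiccccnccccccc   [Q ::= n]

P=>iPc=>iiPcc=>iiiPccc=>iiiiPcccc=>iiiicQcccc=>iiiiccQccccc=>iiiicccQcccccc=>iiiiccccQccccccc=>iiiiccccnccccccc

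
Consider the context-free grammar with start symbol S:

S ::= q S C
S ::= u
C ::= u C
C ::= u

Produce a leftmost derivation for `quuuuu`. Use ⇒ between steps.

S⇒qSC⇒quC⇒quuC⇒quuuC⇒quuuuC⇒quuuuu

S ⇒ qSC   [S ::= q S C]
qSC ⇒ quC   [S ::= u]
quC ⇒ quuC   [C ::= u C]
quuC ⇒ quuuC   [C ::= u C]
quuuC ⇒ quuuuC   [C ::= u C]
quuuuC ⇒ quuuuu   [C ::= u]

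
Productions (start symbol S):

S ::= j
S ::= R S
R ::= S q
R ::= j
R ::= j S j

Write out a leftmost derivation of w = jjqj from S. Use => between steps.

S=>RS=>SqS=>RSqS=>jSqS=>jjqS=>jjqj

S => RS   [S ::= R S]
RS => SqS   [R ::= S q]
SqS => RSqS   [S ::= R S]
RSqS => jSqS   [R ::= j]
jSqS => jjqS   [S ::= j]
jjqS => jjqj   [S ::= j]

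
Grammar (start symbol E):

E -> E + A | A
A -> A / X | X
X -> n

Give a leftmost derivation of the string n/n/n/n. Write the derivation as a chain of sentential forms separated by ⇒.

E ⇒ A ⇒ A/X ⇒ A/X/X ⇒ A/X/X/X ⇒ X/X/X/X ⇒ n/X/X/X ⇒ n/n/X/X ⇒ n/n/n/X ⇒ n/n/n/n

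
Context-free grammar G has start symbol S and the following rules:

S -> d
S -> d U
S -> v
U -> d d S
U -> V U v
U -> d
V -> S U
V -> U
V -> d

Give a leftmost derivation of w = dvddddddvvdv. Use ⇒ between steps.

S ⇒ dU   [S -> d U]
dU ⇒ dVUv   [U -> V U v]
dVUv ⇒ dSUUv   [V -> S U]
dSUUv ⇒ dvUUv   [S -> v]
dvUUv ⇒ dvVUvUv   [U -> V U v]
dvVUvUv ⇒ dvSUUvUv   [V -> S U]
dvSUUvUv ⇒ dvdUUvUv   [S -> d]
dvdUUvUv ⇒ dvdddSUvUv   [U -> d d S]
dvdddSUvUv ⇒ dvddddUvUv   [S -> d]
dvddddUvUv ⇒ dvddddddSvUv   [U -> d d S]
dvddddddSvUv ⇒ dvddddddvvUv   [S -> v]
dvddddddvvUv ⇒ dvddddddvvdv   [U -> d]

S ⇒ dU ⇒ dVUv ⇒ dSUUv ⇒ dvUUv ⇒ dvVUvUv ⇒ dvSUUvUv ⇒ dvdUUvUv ⇒ dvdddSUvUv ⇒ dvddddUvUv ⇒ dvddddddSvUv ⇒ dvddddddvvUv ⇒ dvddddddvvdv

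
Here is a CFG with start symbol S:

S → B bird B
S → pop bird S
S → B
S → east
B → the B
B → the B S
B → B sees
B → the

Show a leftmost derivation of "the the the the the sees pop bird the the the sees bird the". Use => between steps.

S => B => the B S => the the B S => the the the B S => the the the the B S => the the the the B sees S => the the the the the sees S => the the the the the sees pop bird S => the the the the the sees pop bird B bird B => the the the the the sees pop bird the B bird B => the the the the the sees pop bird the the B bird B => the the the the the sees pop bird the the B sees bird B => the the the the the sees pop bird the the the sees bird B => the the the the the sees pop bird the the the sees bird the

S => B   [S → B]
B => the B S   [B → the B S]
the B S => the the B S   [B → the B]
the the B S => the the the B S   [B → the B]
the the the B S => the the the the B S   [B → the B]
the the the the B S => the the the the B sees S   [B → B sees]
the the the the B sees S => the the the the the sees S   [B → the]
the the the the the sees S => the the the the the sees pop bird S   [S → pop bird S]
the the the the the sees pop bird S => the the the the the sees pop bird B bird B   [S → B bird B]
the the the the the sees pop bird B bird B => the the the the the sees pop bird the B bird B   [B → the B]
the the the the the sees pop bird the B bird B => the the the the the sees pop bird the the B bird B   [B → the B]
the the the the the sees pop bird the the B bird B => the the the the the sees pop bird the the B sees bird B   [B → B sees]
the the the the the sees pop bird the the B sees bird B => the the the the the sees pop bird the the the sees bird B   [B → the]
the the the the the sees pop bird the the the sees bird B => the the the the the sees pop bird the the the sees bird the   [B → the]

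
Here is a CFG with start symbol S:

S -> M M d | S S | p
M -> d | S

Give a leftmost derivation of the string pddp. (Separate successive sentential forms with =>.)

S => SS => MMdS => SMdS => pMdS => pddS => pddp

S => SS   [S -> S S]
SS => MMdS   [S -> M M d]
MMdS => SMdS   [M -> S]
SMdS => pMdS   [S -> p]
pMdS => pddS   [M -> d]
pddS => pddp   [S -> p]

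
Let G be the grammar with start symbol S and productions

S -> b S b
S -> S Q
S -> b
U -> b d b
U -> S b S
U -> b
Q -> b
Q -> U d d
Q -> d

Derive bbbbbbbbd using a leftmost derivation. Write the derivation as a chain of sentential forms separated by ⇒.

S ⇒ SQ ⇒ bSbQ ⇒ bbSbbQ ⇒ bbbSbbbQ ⇒ bbbSQbbbQ ⇒ bbbbQbbbQ ⇒ bbbbbbbbQ ⇒ bbbbbbbbd

S ⇒ SQ   [S -> S Q]
SQ ⇒ bSbQ   [S -> b S b]
bSbQ ⇒ bbSbbQ   [S -> b S b]
bbSbbQ ⇒ bbbSbbbQ   [S -> b S b]
bbbSbbbQ ⇒ bbbSQbbbQ   [S -> S Q]
bbbSQbbbQ ⇒ bbbbQbbbQ   [S -> b]
bbbbQbbbQ ⇒ bbbbbbbbQ   [Q -> b]
bbbbbbbbQ ⇒ bbbbbbbbd   [Q -> d]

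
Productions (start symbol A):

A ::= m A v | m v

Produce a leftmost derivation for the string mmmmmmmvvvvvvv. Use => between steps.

A => mAv   [A ::= m A v]
mAv => mmAvv   [A ::= m A v]
mmAvv => mmmAvvv   [A ::= m A v]
mmmAvvv => mmmmAvvvv   [A ::= m A v]
mmmmAvvvv => mmmmmAvvvvv   [A ::= m A v]
mmmmmAvvvvv => mmmmmmAvvvvvv   [A ::= m A v]
mmmmmmAvvvvvv => mmmmmmmvvvvvvv   [A ::= m v]

A => mAv => mmAvv => mmmAvvv => mmmmAvvvv => mmmmmAvvvvv => mmmmmmAvvvvvv => mmmmmmmvvvvvvv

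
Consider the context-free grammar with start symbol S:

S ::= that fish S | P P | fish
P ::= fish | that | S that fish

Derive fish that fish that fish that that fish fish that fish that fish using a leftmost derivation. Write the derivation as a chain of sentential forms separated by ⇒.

S ⇒ P P ⇒ S that fish P ⇒ fish that fish P ⇒ fish that fish S that fish ⇒ fish that fish that fish S that fish ⇒ fish that fish that fish P P that fish ⇒ fish that fish that fish that P that fish ⇒ fish that fish that fish that S that fish that fish ⇒ fish that fish that fish that that fish S that fish that fish ⇒ fish that fish that fish that that fish fish that fish that fish

S ⇒ P P   [S ::= P P]
P P ⇒ S that fish P   [P ::= S that fish]
S that fish P ⇒ fish that fish P   [S ::= fish]
fish that fish P ⇒ fish that fish S that fish   [P ::= S that fish]
fish that fish S that fish ⇒ fish that fish that fish S that fish   [S ::= that fish S]
fish that fish that fish S that fish ⇒ fish that fish that fish P P that fish   [S ::= P P]
fish that fish that fish P P that fish ⇒ fish that fish that fish that P that fish   [P ::= that]
fish that fish that fish that P that fish ⇒ fish that fish that fish that S that fish that fish   [P ::= S that fish]
fish that fish that fish that S that fish that fish ⇒ fish that fish that fish that that fish S that fish that fish   [S ::= that fish S]
fish that fish that fish that that fish S that fish that fish ⇒ fish that fish that fish that that fish fish that fish that fish   [S ::= fish]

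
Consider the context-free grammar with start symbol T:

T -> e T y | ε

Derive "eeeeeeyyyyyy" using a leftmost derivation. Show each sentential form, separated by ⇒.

T ⇒ eTy ⇒ eeTyy ⇒ eeeTyyy ⇒ eeeeTyyyy ⇒ eeeeeTyyyyy ⇒ eeeeeeTyyyyyy ⇒ eeeeeeyyyyyy

T ⇒ eTy   [T -> e T y]
eTy ⇒ eeTyy   [T -> e T y]
eeTyy ⇒ eeeTyyy   [T -> e T y]
eeeTyyy ⇒ eeeeTyyyy   [T -> e T y]
eeeeTyyyy ⇒ eeeeeTyyyyy   [T -> e T y]
eeeeeTyyyyy ⇒ eeeeeeTyyyyyy   [T -> e T y]
eeeeeeTyyyyyy ⇒ eeeeeeyyyyyy   [T -> ε]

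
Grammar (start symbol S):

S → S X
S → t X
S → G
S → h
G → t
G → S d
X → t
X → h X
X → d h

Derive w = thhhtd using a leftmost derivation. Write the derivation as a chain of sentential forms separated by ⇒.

S ⇒ G   [S → G]
G ⇒ Sd   [G → S d]
Sd ⇒ SXd   [S → S X]
SXd ⇒ GXd   [S → G]
GXd ⇒ tXd   [G → t]
tXd ⇒ thXd   [X → h X]
thXd ⇒ thhXd   [X → h X]
thhXd ⇒ thhhXd   [X → h X]
thhhXd ⇒ thhhtd   [X → t]

S ⇒ G ⇒ Sd ⇒ SXd ⇒ GXd ⇒ tXd ⇒ thXd ⇒ thhXd ⇒ thhhXd ⇒ thhhtd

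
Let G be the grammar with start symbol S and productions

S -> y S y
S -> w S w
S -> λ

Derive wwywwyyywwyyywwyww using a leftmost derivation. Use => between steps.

S => wSw   [S -> w S w]
wSw => wwSww   [S -> w S w]
wwSww => wwySyww   [S -> y S y]
wwySyww => wwywSwyww   [S -> w S w]
wwywSwyww => wwywwSwwyww   [S -> w S w]
wwywwSwwyww => wwywwySywwyww   [S -> y S y]
wwywwySywwyww => wwywwyySyywwyww   [S -> y S y]
wwywwyySyywwyww => wwywwyyySyyywwyww   [S -> y S y]
wwywwyyySyyywwyww => wwywwyyywSwyyywwyww   [S -> w S w]
wwywwyyywSwyyywwyww => wwywwyyywwyyywwyww   [S -> λ]

S => wSw => wwSww => wwySyww => wwywSwyww => wwywwSwwyww => wwywwySywwyww => wwywwyySyywwyww => wwywwyyySyyywwyww => wwywwyyywSwyyywwyww => wwywwyyywwyyywwyww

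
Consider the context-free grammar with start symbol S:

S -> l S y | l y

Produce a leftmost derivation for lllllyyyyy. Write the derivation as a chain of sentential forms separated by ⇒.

S ⇒ lSy   [S -> l S y]
lSy ⇒ llSyy   [S -> l S y]
llSyy ⇒ lllSyyy   [S -> l S y]
lllSyyy ⇒ llllSyyyy   [S -> l S y]
llllSyyyy ⇒ lllllyyyyy   [S -> l y]

S ⇒ lSy ⇒ llSyy ⇒ lllSyyy ⇒ llllSyyyy ⇒ lllllyyyyy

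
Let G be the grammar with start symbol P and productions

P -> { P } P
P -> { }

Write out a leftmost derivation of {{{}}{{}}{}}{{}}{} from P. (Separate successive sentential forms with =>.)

P => {P}P   [P -> { P } P]
{P}P => {{P}P}P   [P -> { P } P]
{{P}P}P => {{{}}P}P   [P -> { }]
{{{}}P}P => {{{}}{P}P}P   [P -> { P } P]
{{{}}{P}P}P => {{{}}{{}}P}P   [P -> { }]
{{{}}{{}}P}P => {{{}}{{}}{}}P   [P -> { }]
{{{}}{{}}{}}P => {{{}}{{}}{}}{P}P   [P -> { P } P]
{{{}}{{}}{}}{P}P => {{{}}{{}}{}}{{}}P   [P -> { }]
{{{}}{{}}{}}{{}}P => {{{}}{{}}{}}{{}}{}   [P -> { }]

P => {P}P => {{P}P}P => {{{}}P}P => {{{}}{P}P}P => {{{}}{{}}P}P => {{{}}{{}}{}}P => {{{}}{{}}{}}{P}P => {{{}}{{}}{}}{{}}P => {{{}}{{}}{}}{{}}{}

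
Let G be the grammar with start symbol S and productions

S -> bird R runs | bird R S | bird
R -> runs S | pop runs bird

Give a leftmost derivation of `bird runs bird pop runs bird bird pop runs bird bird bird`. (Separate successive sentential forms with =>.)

S => bird R S => bird runs S S => bird runs bird R S S => bird runs bird pop runs bird S S => bird runs bird pop runs bird bird R S S => bird runs bird pop runs bird bird pop runs bird S S => bird runs bird pop runs bird bird pop runs bird bird S => bird runs bird pop runs bird bird pop runs bird bird bird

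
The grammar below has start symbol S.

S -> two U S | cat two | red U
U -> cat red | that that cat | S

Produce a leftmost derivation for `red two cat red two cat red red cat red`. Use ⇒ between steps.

S ⇒ red U ⇒ red S ⇒ red two U S ⇒ red two cat red S ⇒ red two cat red two U S ⇒ red two cat red two cat red S ⇒ red two cat red two cat red red U ⇒ red two cat red two cat red red cat red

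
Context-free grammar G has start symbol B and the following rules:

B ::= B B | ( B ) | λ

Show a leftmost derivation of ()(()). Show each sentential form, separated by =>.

B => BB => (B)B => ()B => ()(B) => ()((B)) => ()(())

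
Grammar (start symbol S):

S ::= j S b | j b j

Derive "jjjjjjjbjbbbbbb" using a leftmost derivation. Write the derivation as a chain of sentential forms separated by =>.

S => jSb => jjSbb => jjjSbbb => jjjjSbbbb => jjjjjSbbbbb => jjjjjjSbbbbbb => jjjjjjjbjbbbbbb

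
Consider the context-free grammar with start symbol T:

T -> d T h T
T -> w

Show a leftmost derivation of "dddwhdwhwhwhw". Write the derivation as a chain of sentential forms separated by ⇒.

T ⇒ dThT   [T -> d T h T]
dThT ⇒ ddThThT   [T -> d T h T]
ddThThT ⇒ dddThThThT   [T -> d T h T]
dddThThThT ⇒ dddwhThThT   [T -> w]
dddwhThThT ⇒ dddwhdThThThT   [T -> d T h T]
dddwhdThThThT ⇒ dddwhdwhThThT   [T -> w]
dddwhdwhThThT ⇒ dddwhdwhwhThT   [T -> w]
dddwhdwhwhThT ⇒ dddwhdwhwhwhT   [T -> w]
dddwhdwhwhwhT ⇒ dddwhdwhwhwhw   [T -> w]

T⇒dThT⇒ddThThT⇒dddThThThT⇒dddwhThThT⇒dddwhdThThThT⇒dddwhdwhThThT⇒dddwhdwhwhThT⇒dddwhdwhwhwhT⇒dddwhdwhwhwhw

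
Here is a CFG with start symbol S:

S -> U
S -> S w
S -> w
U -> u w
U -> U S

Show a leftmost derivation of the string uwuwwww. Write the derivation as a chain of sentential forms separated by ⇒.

S ⇒ Sw   [S -> S w]
Sw ⇒ Uw   [S -> U]
Uw ⇒ USw   [U -> U S]
USw ⇒ USSw   [U -> U S]
USSw ⇒ uwSSw   [U -> u w]
uwSSw ⇒ uwUSw   [S -> U]
uwUSw ⇒ uwUSSw   [U -> U S]
uwUSSw ⇒ uwuwSSw   [U -> u w]
uwuwSSw ⇒ uwuwwSw   [S -> w]
uwuwwSw ⇒ uwuwwww   [S -> w]

S⇒Sw⇒Uw⇒USw⇒USSw⇒uwSSw⇒uwUSw⇒uwUSSw⇒uwuwSSw⇒uwuwwSw⇒uwuwwww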